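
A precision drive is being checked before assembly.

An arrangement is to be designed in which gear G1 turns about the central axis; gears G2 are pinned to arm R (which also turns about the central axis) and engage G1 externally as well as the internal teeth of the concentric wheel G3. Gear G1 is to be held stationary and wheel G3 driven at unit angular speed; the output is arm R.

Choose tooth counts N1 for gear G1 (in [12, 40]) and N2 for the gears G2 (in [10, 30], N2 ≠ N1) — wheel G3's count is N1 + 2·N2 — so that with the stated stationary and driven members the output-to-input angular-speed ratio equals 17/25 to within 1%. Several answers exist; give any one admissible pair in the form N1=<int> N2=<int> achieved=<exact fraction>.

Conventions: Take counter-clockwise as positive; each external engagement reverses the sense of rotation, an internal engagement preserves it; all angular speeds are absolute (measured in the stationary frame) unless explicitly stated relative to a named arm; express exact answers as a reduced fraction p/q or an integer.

design class (target 17/25): planetary set
Willis with ω_sun = 0: ω_arm/ω_ring = N3/(N1+N3); set equal to 17/25  ⇒  N3/N1 = (17/25)/(1 − 17/25) = 17/8
N3 = N1 + 2·N2  ⇒  N2/N1 = (N3/N1 − 1)/2 = (17/8 − 1)/2 = 9/16
smallest multiple with N1 ≥ 12 and N2 ≥ 10: k = 2  ⇒  N1 = 2·16 = 32, N2 = 2·9 = 18 (N1 ≤ 40, N2 ≤ 30, N2 ≠ N1 ✓), N3 = 32 + 2·18 = 68
check: N3/(N1+N3) with N1 = 32, N3 = 68 gives 17/25; |achieved − target| = 0 ≤ 17/2500 ✓

N1=32 N2=18 achieved=17/25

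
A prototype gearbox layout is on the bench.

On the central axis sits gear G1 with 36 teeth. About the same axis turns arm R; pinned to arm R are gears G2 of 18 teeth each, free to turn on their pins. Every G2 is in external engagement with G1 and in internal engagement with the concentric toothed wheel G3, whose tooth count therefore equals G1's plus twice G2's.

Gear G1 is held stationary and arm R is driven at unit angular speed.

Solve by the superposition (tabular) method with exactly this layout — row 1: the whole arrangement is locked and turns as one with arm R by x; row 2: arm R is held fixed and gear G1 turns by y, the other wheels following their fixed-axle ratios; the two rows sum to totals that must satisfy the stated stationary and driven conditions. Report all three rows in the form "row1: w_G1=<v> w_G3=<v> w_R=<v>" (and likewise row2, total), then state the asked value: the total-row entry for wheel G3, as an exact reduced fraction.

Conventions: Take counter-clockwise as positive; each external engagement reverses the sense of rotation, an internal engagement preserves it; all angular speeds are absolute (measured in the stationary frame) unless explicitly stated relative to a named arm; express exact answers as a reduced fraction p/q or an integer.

planetary set (36T centre, 18T on arm, 72T internal) — Willis relation
row 1: whole set turns with the arm by x
row 2 (arm held, sun turns y): ω_ring = −(36/72)·y, ω_arm = 0
boundary: total ω_sun = x + y = 0 and total ω_arm = x = 1  ⇒  y = -1, x = 1
row 2 ring = −(36/72)·(-1) = 1/2
totals (row 1 + row 2): sun 1 + (-1) = 0, ring 1 + 1/2 = 3/2, arm 1 + 0 = 1
asked cell (total, ring) = 3/2

row1: w_G1=1 w_G3=1 w_R=1
row2: w_G1=-1 w_G3=1/2 w_R=0
total: w_G1=0 w_G3=3/2 w_R=1
asked value: 3/2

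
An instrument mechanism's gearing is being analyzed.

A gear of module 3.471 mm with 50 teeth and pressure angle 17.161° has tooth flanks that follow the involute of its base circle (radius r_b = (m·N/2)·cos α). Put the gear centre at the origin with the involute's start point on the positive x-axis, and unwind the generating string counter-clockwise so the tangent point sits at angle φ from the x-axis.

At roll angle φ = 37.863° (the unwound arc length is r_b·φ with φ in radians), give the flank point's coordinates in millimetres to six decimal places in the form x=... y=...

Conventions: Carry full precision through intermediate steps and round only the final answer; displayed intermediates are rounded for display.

class = single-mesh tooth geometry [base-circle involute, m = 3.471, 50T]
pitch radius r_p = m·N/2 = 3.471·50/2 = 86.775000
base radius r_b = r_p·cos α = 86.775000·cos 17.161° = 82.911727
roll angle φ = 37.863° = 0.66083401 rad
x = r_b·(cos φ + φ·sin φ) = 99.086506
y = r_b·(sin φ − φ·cos φ) = 7.632842

x=99.086506 y=7.632842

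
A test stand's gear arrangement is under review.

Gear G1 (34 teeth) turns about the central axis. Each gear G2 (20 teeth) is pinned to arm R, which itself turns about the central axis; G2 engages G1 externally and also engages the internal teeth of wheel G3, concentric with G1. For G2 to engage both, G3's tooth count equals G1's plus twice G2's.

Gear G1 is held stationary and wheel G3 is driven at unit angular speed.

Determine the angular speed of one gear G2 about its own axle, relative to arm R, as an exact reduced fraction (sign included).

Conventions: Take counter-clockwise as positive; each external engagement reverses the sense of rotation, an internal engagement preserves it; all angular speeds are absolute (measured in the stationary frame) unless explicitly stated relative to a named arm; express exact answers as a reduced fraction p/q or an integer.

topology: planetary set — G1 34T / G2 20T / G3 74T, arm = carrier (Willis)
ring teeth: 34 + 2·20 = 74
34(ω_sun−ω_arm) = −74(ω_ring−ω_arm),  ω_sun = 0, ω_ring = 1
34(0−ω_arm) = −74(1−ω_arm)  ⇒  108·ω_arm = 74  ⇒  ω_arm = 37/54
sun–planet mesh: 34·(0−37/54) = −20·(ω_p−ω_arm)  ⇒  ω_p−ω_arm = 629/540
exact speed ratio = 629/540

629/540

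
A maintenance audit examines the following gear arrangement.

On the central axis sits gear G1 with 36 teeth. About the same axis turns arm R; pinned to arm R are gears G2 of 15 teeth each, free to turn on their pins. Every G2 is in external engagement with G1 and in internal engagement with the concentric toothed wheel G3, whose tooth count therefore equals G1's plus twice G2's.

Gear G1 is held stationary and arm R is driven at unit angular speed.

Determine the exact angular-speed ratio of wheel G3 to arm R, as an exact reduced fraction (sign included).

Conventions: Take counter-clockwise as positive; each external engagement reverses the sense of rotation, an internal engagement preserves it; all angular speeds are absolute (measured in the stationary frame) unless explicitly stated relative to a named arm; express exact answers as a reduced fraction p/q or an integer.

class = planetary set [G3 = 36+2·15 = 66; Willis about the carrier]
ring teeth: 36 + 2·15 = 66
36(ω_sun−ω_arm) = −66(ω_ring−ω_arm),  ω_sun = 0, ω_arm = 1
ω_ring = 1 − (36/66)(0−1) = 17/11
ω_out/ω_in = 17/11

17/11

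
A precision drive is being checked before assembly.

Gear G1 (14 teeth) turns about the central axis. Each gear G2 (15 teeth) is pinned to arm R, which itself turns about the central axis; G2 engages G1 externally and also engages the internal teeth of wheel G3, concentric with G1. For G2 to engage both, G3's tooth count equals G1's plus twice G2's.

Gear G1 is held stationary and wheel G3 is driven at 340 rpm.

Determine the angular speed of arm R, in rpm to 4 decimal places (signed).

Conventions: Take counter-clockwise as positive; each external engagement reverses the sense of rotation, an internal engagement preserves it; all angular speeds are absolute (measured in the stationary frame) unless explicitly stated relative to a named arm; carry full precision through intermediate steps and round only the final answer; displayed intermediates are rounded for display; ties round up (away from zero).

planetary set (14T centre, 15T on arm, 44T internal) — Willis relation
normalise by the input: solve with ω_ring = 1, then scale by 340 rpm
ring teeth: 14 + 2·15 = 44
14(ω_sun−ω_arm) = −44(ω_ring−ω_arm),  ω_sun = 0, ω_ring = 1
14(0−ω_arm) = −44(1−ω_arm)  ⇒  58·ω_arm = 44  ⇒  ω_arm = 22/29
scale: ω_arm = 22/29 × 340 rpm = +257.9310 rpm

+257.9310 rpm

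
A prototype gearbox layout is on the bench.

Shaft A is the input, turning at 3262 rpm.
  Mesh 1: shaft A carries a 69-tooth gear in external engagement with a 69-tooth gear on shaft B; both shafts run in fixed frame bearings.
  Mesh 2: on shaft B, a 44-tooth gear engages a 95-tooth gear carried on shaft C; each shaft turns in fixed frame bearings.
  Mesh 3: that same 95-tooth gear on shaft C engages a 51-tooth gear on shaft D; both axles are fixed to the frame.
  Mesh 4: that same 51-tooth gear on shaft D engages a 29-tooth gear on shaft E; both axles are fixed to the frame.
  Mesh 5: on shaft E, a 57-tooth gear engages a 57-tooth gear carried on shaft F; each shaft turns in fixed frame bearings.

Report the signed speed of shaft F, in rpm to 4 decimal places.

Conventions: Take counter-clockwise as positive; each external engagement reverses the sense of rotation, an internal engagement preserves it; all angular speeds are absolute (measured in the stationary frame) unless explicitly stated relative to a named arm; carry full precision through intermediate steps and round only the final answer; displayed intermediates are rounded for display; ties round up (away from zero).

topology: fixed-axis compound train — 5 meshes, A→F
mesh 1 [69T→69T]: ω = 3262.0000×69/69 = 3262.0000 rpm, sense flips to −
mesh 2 [44T→95T]: ω = 3262.0000×44/95 = 1510.8211 rpm, sense flips to +
mesh 3 [95T→51T]: ω = 1510.8211×95/51 = 2814.2745 rpm, sense flips to −
mesh 4 [51T→29T]: ω = 2814.2745×51/29 = 4949.2414 rpm, sense flips to +
mesh 5 [57T→57T]: ω = 4949.2414×57/57 = 4949.2414 rpm, sense flips to −
signed output speed = -4949.2414 rpm

-4949.2414 rpm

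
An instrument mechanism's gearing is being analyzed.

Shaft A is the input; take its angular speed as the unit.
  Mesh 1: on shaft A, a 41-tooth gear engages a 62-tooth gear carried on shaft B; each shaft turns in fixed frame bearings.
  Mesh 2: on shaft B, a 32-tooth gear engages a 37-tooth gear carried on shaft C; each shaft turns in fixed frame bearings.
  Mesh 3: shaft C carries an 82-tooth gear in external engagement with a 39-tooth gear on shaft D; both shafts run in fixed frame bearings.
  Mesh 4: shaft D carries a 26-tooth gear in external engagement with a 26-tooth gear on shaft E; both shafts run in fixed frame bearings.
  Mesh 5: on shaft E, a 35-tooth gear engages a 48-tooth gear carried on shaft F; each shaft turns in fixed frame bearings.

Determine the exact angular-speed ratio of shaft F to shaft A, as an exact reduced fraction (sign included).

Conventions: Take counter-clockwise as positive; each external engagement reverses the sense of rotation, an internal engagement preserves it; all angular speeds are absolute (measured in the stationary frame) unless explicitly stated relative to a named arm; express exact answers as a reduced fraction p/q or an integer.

class = fixed-axis compound train [5 meshes; 5 ratios multiply, 5 sense flips]
mesh 1 [41T→62T]: running ratio 41/62, sense −
mesh 2 [32T→37T]: running ratio 656/1147, sense +
mesh 3 [82T→39T]: running ratio 53792/44733, sense −
mesh 4 [26T→26T]: running ratio 53792/44733, sense +
mesh 5 [35T→48T]: running ratio 117670/134199, sense −
ω_out/ω_in = -117670/134199

-117670/134199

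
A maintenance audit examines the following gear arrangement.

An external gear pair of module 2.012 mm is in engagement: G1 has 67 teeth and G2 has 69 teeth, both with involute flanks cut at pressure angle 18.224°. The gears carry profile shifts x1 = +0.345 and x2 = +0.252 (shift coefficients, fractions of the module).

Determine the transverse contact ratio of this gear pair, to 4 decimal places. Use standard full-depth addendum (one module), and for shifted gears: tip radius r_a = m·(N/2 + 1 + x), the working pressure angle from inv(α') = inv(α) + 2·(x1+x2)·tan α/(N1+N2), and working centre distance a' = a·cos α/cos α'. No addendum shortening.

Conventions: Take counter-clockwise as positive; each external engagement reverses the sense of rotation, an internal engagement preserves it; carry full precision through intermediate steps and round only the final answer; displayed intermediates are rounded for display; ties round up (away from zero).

topology: single-mesh involute geometry — m = 2.012, 67T/69T pair
base radii: r_b1 = 64.021192, r_b2 = 65.932273
tip radii: r_a1 = 70.108140, r_a2 = 71.933024
inv(α') = inv(18.224°) + 2·(+0.345+0.252)·tan α/(67+69) = 0.01406929  ⇒  α' = 19.63150°
a' = a·cos α / cos α' = 136.8160·cos 18.224°/cos 19.63150° = 137.973468
action lengths: √(r_a1²−r_b1²) = 28.573383, √(r_a2²−r_b2²) = 28.762742
base pitch p_b = π·m·cos α = 6.003836
CR = (28.573383 + 28.762742 − 137.973468·sin 19.63150°)/6.003836 = 1.829038
contact ratio ≈ 1.8290

1.8290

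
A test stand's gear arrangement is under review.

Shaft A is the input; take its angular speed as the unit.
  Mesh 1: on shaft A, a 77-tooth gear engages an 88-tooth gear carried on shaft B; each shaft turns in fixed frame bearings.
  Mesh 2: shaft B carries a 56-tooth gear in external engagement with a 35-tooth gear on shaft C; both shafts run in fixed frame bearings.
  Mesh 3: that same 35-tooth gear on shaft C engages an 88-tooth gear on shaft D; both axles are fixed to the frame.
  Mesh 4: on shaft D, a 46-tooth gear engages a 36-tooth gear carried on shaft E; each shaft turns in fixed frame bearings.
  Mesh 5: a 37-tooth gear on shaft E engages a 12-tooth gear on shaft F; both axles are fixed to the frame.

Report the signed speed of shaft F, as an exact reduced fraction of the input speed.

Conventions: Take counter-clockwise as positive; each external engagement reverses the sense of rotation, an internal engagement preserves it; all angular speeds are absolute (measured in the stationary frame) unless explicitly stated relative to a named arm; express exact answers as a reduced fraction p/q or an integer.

-41699/19008

5-mesh fixed-axis compound train (all bearings frame-fixed)
mesh 1 [77T→88T]: |ω|/ω_in = 1×77/88 = 7/8, sense flips to −
mesh 2 [56T→35T]: |ω|/ω_in = (7/8)×56/35 = 7/5, sense flips to +
mesh 3 [35T→88T]: |ω|/ω_in = (7/5)×35/88 = 49/88, sense flips to −
mesh 4 [46T→36T]: |ω|/ω_in = (49/88)×46/36 = 1127/1584, sense flips to +
mesh 5 [37T→12T]: |ω|/ω_in = (1127/1584)×37/12 = 41699/19008, sense flips to −
signed output speed (× input speed) = -41699/19008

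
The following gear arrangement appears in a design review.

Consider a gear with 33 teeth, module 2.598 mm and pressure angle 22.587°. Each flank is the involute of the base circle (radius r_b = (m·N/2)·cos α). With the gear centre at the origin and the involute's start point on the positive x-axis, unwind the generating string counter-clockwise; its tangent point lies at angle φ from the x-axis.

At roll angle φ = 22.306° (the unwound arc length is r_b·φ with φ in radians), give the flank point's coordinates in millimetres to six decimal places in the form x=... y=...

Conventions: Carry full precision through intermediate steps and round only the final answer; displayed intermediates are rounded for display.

x=42.465681 y=0.766733

class = single-mesh tooth geometry [base-circle involute, m = 2.598, 33T]
pitch radius r_p = m·N/2 = 2.598·33/2 = 42.867000
base radius r_b = r_p·cos α = 42.867000·cos 22.587° = 39.578989
roll angle φ = 22.306° = 0.38931314 rad
x = r_b·(cos φ + φ·sin φ) = 42.465681
y = r_b·(sin φ − φ·cos φ) = 0.766733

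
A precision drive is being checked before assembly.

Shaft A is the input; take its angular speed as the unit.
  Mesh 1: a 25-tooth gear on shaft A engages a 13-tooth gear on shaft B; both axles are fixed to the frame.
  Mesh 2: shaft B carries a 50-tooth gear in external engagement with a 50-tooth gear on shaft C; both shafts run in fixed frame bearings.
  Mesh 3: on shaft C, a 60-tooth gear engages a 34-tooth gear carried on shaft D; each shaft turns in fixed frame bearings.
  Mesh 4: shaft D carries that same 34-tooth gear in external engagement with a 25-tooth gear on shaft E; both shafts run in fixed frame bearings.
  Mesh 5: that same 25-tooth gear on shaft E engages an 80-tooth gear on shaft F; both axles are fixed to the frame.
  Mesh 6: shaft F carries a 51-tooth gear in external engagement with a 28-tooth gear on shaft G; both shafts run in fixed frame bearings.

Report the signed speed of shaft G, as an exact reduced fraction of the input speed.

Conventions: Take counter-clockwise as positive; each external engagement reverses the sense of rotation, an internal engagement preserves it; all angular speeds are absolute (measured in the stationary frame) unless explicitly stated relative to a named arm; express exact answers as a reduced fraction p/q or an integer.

3825/1456

6-mesh fixed-axis compound train (all bearings frame-fixed)
mesh 1 [25T→13T]: |ω|/ω_in = 1×25/13 = 25/13, sense flips to −
mesh 2 [50T→50T]: |ω|/ω_in = (25/13)×50/50 = 25/13, sense flips to +
mesh 3 [60T→34T]: |ω|/ω_in = (25/13)×60/34 = 750/221, sense flips to −
mesh 4 [34T→25T]: |ω|/ω_in = (750/221)×34/25 = 60/13, sense flips to +
mesh 5 [25T→80T]: |ω|/ω_in = (60/13)×25/80 = 75/52, sense flips to −
mesh 6 [51T→28T]: |ω|/ω_in = (75/52)×51/28 = 3825/1456, sense flips to +
signed output speed (× input speed) = 3825/1456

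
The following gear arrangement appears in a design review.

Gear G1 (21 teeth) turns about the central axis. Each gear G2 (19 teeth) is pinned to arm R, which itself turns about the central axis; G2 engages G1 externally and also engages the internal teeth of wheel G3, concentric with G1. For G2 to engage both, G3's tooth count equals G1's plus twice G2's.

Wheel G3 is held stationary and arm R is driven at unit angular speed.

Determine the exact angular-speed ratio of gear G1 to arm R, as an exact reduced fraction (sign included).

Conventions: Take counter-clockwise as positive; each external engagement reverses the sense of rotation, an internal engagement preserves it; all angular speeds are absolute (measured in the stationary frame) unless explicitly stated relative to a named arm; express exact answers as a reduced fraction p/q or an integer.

planetary set (21T centre, 19T on arm, 59T internal) — Willis relation
ring teeth: 21 + 2·19 = 59
21(ω_sun−ω_arm) = −59(ω_ring−ω_arm),  ω_ring = 0, ω_arm = 1
ω_sun = 1 − (59/21)(0−1) = 80/21
ω_out/ω_in = 80/21

80/21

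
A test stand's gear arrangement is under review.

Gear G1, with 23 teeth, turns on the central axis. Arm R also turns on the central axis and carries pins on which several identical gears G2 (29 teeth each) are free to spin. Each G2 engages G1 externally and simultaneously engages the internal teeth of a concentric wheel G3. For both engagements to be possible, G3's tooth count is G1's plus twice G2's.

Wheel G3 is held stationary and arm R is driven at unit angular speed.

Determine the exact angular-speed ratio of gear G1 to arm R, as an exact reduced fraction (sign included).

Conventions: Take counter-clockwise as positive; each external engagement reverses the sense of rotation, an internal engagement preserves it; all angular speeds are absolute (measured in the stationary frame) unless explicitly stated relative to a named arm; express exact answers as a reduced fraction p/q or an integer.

class = planetary set [G3 = 23+2·29 = 81; Willis about the carrier]
ring teeth: 23 + 2·29 = 81
23(ω_sun−ω_arm) = −81(ω_ring−ω_arm),  ω_ring = 0, ω_arm = 1
ω_sun = 1 − (81/23)(0−1) = 104/23
ω_out/ω_in = 104/23

104/23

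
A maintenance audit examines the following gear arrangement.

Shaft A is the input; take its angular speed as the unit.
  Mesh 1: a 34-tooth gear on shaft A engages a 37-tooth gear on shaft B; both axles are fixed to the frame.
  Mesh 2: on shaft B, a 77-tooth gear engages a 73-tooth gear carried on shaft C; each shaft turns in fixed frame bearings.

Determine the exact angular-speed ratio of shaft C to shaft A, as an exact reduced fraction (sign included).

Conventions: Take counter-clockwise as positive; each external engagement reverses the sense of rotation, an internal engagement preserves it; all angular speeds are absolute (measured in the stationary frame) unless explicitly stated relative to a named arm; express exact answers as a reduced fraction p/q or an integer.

2618/2701

class = fixed-axis compound train [2 meshes; 2 ratios multiply, 2 sense flips]
mesh 1 [34T→37T]: running ratio 34/37, sense −
mesh 2 [77T→73T]: running ratio 2618/2701, sense +
ω_out/ω_in = 2618/2701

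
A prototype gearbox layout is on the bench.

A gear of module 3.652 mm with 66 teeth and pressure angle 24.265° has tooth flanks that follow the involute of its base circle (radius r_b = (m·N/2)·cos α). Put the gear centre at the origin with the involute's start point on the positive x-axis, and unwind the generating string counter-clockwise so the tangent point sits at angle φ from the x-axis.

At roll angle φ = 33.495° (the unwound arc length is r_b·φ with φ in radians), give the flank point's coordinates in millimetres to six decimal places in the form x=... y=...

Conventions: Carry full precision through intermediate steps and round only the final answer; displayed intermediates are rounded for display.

x=127.069235 y=7.069852

topology: single-mesh involute geometry — m = 3.652, N = 66
pitch radius r_p = m·N/2 = 3.652·66/2 = 120.516000
base radius r_b = r_p·cos α = 120.516000·cos 24.265° = 109.868952
roll angle φ = 33.495° = 0.58459803 rad
x = r_b·(cos φ + φ·sin φ) = 127.069235
y = r_b·(sin φ − φ·cos φ) = 7.069852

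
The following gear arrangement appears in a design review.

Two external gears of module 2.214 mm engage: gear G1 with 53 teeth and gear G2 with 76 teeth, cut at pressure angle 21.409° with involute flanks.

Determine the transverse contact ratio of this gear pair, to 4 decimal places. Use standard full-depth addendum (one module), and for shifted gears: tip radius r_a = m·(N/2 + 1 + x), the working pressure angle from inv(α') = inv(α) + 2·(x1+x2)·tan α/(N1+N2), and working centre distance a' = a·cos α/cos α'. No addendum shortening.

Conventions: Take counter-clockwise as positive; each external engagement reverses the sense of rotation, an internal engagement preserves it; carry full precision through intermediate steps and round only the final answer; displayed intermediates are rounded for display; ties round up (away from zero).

single-mesh involute tooth geometry (53T engaging 76T at module 2.214)
base radii: r_b1 = 54.622612, r_b2 = 78.326765
tip radii: r_a1 = 60.885000, r_a2 = 86.346000
no profile shift: α' = α, a' = a
action lengths: √(r_a1²−r_b1²) = 26.895231, √(r_a2²−r_b2²) = 36.339367
base pitch p_b = π·m·cos α = 6.475547
CR = (26.895231 + 36.339367 − 142.803000·sin 21.40900°)/6.475547 = 1.715409
contact ratio ≈ 1.7154

1.7154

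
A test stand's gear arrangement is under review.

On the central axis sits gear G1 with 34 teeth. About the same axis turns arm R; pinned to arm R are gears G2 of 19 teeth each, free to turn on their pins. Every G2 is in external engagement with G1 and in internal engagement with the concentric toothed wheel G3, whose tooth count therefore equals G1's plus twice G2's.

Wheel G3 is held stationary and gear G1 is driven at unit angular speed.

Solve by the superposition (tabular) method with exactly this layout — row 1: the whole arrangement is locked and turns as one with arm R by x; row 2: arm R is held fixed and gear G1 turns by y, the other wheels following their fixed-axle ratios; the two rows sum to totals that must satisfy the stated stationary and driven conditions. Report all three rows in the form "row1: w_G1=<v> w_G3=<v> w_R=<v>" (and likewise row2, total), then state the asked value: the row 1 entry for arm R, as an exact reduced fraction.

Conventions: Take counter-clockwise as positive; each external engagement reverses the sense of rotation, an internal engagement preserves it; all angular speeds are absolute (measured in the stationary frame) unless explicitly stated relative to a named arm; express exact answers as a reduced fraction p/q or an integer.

recognized (axles ride arm R): planetary set, 34/19/72 teeth
row 1 (train locked, turned with arm): all members turn x
row 2 (arm held, sun turns y): ω_ring = −(34/72)·y, ω_arm = 0
boundary: total ω_ring = x − (34/72)·y = 0 and total ω_sun = x + y = 1  ⇒  y = 36/53, x = 17/53
row 2 ring = −(34/72)·36/53 = -17/53
totals (row 1 + row 2): sun 17/53 + 36/53 = 1, ring 17/53 + (-17/53) = 0, arm 17/53 + 0 = 17/53
asked cell (row1, arm) = 17/53

row1: w_G1=17/53 w_G3=17/53 w_R=17/53
row2: w_G1=36/53 w_G3=-17/53 w_R=0
total: w_G1=1 w_G3=0 w_R=17/53
asked value: 17/53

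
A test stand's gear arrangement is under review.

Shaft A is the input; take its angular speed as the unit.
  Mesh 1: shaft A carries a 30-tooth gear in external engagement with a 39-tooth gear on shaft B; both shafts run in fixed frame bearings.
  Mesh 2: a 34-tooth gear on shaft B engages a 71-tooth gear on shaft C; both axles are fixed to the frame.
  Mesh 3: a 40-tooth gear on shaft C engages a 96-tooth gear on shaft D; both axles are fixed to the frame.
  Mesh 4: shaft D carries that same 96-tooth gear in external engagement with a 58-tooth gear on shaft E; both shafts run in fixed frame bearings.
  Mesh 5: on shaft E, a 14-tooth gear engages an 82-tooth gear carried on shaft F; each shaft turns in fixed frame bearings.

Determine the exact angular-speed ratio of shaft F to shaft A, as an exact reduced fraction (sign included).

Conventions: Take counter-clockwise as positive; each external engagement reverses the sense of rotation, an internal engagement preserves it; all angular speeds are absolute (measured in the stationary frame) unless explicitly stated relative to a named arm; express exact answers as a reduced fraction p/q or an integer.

class = fixed-axis compound train [5 meshes; 5 ratios multiply, 5 sense flips]
mesh 1 [30T→39T]: running ratio 10/13, sense −
mesh 2 [34T→71T]: running ratio 340/923, sense +
mesh 3 [40T→96T]: running ratio 425/2769, sense −
mesh 4 [96T→58T]: running ratio 6800/26767, sense +
mesh 5 [14T→82T]: running ratio 47600/1097447, sense −
ω_out/ω_in = -47600/1097447

-47600/1097447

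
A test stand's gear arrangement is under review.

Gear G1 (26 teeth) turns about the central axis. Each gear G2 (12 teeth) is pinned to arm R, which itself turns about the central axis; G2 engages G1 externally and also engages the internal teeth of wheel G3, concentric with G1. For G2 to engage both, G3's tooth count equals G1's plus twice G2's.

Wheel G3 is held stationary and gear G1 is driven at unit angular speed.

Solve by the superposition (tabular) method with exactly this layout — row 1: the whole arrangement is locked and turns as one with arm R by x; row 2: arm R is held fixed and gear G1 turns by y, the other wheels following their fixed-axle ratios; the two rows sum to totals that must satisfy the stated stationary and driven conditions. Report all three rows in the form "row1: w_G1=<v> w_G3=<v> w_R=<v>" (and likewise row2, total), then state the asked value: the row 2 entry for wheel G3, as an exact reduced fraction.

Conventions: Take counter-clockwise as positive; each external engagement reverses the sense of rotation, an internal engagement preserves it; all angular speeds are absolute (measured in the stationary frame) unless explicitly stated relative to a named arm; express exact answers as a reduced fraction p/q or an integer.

planetary set (26T centre, 12T on arm, 50T internal) — Willis relation
row 1 — lock + rotate with arm: ω_sun = ω_ring = ω_arm = x
row 2 — arm fixed, fixed-axis ratios: sun y, ring −(26/50)·y, arm 0
boundary: total ω_ring = x − (26/50)·y = 0 and total ω_sun = x + y = 1  ⇒  y = 25/38, x = 13/38
row 2 ring = −(26/50)·25/38 = -13/38
totals (row 1 + row 2): sun 13/38 + 25/38 = 1, ring 13/38 + (-13/38) = 0, arm 13/38 + 0 = 13/38
asked cell (row2, ring) = -13/38

row1: w_G1=13/38 w_G3=13/38 w_R=13/38
row2: w_G1=25/38 w_G3=-13/38 w_R=0
total: w_G1=1 w_G3=0 w_R=13/38
asked value: -13/38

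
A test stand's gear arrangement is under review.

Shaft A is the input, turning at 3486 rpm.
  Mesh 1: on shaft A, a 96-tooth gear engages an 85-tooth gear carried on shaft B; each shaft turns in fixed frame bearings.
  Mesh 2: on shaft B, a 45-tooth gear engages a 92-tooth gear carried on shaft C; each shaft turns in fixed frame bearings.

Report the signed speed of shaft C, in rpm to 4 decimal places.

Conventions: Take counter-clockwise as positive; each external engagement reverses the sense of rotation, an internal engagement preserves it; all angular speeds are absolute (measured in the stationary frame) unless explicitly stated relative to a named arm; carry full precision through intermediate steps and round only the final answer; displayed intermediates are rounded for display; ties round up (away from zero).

class = fixed-axis compound train [2 meshes; 2 ratios multiply, 2 sense flips]
mesh 1 [96T→85T]: ω = 3486.0000×96/85 = 3937.1294 rpm, sense flips to −
mesh 2 [45T→92T]: ω = 3937.1294×45/92 = 1925.7698 rpm, sense flips to +
signed output speed = +1925.7698 rpm

+1925.7698 rpm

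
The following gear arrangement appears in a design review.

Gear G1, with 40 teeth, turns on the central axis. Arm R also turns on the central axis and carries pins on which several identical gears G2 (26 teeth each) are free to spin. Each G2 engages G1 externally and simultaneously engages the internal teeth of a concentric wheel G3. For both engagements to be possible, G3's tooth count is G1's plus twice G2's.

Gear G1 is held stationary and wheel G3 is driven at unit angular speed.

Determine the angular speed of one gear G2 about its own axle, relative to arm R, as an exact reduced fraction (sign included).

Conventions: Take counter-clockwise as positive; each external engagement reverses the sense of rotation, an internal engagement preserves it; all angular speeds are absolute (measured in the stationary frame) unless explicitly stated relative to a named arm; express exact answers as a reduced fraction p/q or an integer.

topology: planetary set — G1 40T / G2 26T / G3 92T, arm = carrier (Willis)
ring teeth: 40 + 2·26 = 92
40(ω_sun−ω_arm) = −92(ω_ring−ω_arm),  ω_sun = 0, ω_ring = 1
40(0−ω_arm) = −92(1−ω_arm)  ⇒  132·ω_arm = 92  ⇒  ω_arm = 23/33
sun–planet mesh: 40·(0−23/33) = −26·(ω_p−ω_arm)  ⇒  ω_p−ω_arm = 460/429
exact speed ratio = 460/429

460/429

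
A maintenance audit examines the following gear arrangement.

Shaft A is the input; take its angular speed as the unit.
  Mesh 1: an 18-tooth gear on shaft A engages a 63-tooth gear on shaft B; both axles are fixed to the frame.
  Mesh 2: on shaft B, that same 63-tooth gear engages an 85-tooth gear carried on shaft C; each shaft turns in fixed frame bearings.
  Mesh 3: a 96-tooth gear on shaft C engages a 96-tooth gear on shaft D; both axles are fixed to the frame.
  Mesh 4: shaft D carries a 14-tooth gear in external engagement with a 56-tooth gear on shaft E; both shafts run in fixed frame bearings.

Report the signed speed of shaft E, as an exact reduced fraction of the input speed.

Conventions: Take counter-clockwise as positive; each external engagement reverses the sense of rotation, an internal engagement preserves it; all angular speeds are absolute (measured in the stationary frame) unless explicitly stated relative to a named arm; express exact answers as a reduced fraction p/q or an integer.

9/170

4-mesh fixed-axis compound train (all bearings frame-fixed)
mesh 1 [18T→63T]: |ω|/ω_in = 1×18/63 = 2/7, sense flips to −
mesh 2 [63T→85T]: |ω|/ω_in = (2/7)×63/85 = 18/85, sense flips to +
mesh 3 [96T→96T]: |ω|/ω_in = (18/85)×96/96 = 18/85, sense flips to −
mesh 4 [14T→56T]: |ω|/ω_in = (18/85)×14/56 = 9/170, sense flips to +
signed output speed (× input speed) = 9/170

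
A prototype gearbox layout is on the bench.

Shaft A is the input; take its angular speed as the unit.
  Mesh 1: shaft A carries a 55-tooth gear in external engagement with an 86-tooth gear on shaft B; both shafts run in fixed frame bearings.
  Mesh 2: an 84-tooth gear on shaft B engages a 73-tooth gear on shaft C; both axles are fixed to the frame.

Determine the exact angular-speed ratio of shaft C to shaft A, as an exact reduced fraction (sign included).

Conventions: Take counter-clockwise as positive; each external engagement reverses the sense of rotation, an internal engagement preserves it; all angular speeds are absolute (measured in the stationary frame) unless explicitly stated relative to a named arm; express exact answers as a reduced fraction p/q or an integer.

class = fixed-axis compound train [2 meshes; 2 ratios multiply, 2 sense flips]
mesh 1 [55T→86T]: running ratio 55/86, sense −
mesh 2 [84T→73T]: running ratio 2310/3139, sense +
ω_out/ω_in = 2310/3139

2310/3139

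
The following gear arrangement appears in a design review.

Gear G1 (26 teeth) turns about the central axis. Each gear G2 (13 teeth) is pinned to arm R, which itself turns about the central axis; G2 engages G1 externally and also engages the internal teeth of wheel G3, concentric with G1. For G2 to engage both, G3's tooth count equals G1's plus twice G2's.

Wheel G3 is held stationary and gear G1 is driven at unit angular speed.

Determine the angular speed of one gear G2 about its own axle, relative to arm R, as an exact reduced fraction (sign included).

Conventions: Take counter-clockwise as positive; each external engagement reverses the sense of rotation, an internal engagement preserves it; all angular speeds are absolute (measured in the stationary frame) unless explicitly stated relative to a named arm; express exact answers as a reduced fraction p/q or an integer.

planetary set (26T centre, 13T on arm, 52T internal) — Willis relation
ring teeth: 26 + 2·13 = 52
26(ω_sun−ω_arm) = −52(ω_ring−ω_arm),  ω_ring = 0, ω_sun = 1
26(1−ω_arm) = −52(0−ω_arm)  ⇒  78·ω_arm = 26  ⇒  ω_arm = 1/3
sun–planet mesh: 26·(1−1/3) = −13·(ω_p−ω_arm)  ⇒  ω_p−ω_arm = -4/3
exact speed ratio = -4/3

-4/3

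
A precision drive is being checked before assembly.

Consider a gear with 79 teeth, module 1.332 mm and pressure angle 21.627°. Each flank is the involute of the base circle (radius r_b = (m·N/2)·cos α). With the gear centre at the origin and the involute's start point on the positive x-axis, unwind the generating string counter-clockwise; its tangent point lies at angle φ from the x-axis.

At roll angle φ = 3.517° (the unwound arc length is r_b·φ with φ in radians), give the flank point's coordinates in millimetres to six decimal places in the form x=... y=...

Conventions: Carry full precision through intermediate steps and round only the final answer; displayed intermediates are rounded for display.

x=49.002185 y=0.003769

single-mesh involute tooth geometry (79T wheel at module 1.332)
pitch radius r_p = m·N/2 = 1.332·79/2 = 52.614000
base radius r_b = r_p·cos α = 52.614000·cos 21.627° = 48.910127
roll angle φ = 3.517° = 0.06138323 rad
x = r_b·(cos φ + φ·sin φ) = 49.002185
y = r_b·(sin φ − φ·cos φ) = 0.003769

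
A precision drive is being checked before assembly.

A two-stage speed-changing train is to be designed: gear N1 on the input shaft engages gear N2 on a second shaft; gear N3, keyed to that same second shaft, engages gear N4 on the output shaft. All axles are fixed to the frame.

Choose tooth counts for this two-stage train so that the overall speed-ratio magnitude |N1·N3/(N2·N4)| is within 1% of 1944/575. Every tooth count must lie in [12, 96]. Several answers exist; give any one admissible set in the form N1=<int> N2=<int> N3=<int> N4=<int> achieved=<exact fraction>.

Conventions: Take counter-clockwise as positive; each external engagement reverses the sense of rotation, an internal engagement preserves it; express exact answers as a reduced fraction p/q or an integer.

topology: fixed-axis compound train — 2 stages, target 1944/575
target = 1944/575 in lowest terms: an exact hit needs N1·N3 = k·1944 and N2·N4 = k·575 for one integer k, every count in [12, 96]; additionally prefer no 1:1 stage (N1 ≠ N2, N3 ≠ N4)
k = 1: N1·N3 = 1944 = 24·81, N2·N4 = 575 = 23·25
achieved = 24·81/(23·25) = 1944/575; |achieved − target| = 0 ≤ 486/14375 ✓

N1=24 N2=23 N3=81 N4=25 achieved=1944/575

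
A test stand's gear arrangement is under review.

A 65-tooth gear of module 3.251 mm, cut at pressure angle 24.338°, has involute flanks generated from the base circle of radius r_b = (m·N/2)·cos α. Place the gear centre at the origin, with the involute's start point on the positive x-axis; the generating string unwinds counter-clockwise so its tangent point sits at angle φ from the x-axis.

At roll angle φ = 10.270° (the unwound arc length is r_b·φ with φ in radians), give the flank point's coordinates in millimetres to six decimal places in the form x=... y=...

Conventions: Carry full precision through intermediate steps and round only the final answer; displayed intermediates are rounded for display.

x=97.801822 y=0.184207

single-mesh involute tooth geometry (65T wheel at module 3.251)
pitch radius r_p = m·N/2 = 3.251·65/2 = 105.657500
base radius r_b = r_p·cos α = 105.657500·cos 24.338° = 96.267734
roll angle φ = 10.270° = 0.17924531 rad
x = r_b·(cos φ + φ·sin φ) = 97.801822
y = r_b·(sin φ − φ·cos φ) = 0.184207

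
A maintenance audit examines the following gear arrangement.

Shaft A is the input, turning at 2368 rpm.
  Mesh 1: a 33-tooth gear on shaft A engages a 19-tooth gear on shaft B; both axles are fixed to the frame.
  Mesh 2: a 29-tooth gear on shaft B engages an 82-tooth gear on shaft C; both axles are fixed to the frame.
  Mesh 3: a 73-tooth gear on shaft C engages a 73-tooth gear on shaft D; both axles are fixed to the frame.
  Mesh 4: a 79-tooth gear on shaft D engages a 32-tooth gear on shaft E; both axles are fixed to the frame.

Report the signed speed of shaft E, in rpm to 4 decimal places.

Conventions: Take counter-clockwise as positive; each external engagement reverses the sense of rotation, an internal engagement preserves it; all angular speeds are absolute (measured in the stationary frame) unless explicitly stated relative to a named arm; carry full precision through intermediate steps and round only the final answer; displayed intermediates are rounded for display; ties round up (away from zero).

+3590.8999 rpm

4-mesh fixed-axis compound train (all bearings frame-fixed)
mesh 1 [33T→19T]: ω = 2368.0000×33/19 = 4112.8421 rpm, sense flips to −
mesh 2 [29T→82T]: ω = 4112.8421×29/82 = 1454.5417 rpm, sense flips to +
mesh 3 [73T→73T]: ω = 1454.5417×73/73 = 1454.5417 rpm, sense flips to −
mesh 4 [79T→32T]: ω = 1454.5417×79/32 = 3590.8999 rpm, sense flips to +
signed output speed = +3590.8999 rpm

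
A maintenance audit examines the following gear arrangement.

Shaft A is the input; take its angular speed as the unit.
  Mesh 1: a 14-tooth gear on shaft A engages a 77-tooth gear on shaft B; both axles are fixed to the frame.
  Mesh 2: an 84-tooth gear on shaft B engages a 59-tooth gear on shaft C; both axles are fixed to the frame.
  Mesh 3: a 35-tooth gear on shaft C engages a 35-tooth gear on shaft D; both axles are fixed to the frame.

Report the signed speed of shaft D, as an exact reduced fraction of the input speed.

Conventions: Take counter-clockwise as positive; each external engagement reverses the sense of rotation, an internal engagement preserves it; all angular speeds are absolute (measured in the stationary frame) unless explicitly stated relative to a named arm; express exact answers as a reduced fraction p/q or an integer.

-168/649

3-mesh fixed-axis compound train (all bearings frame-fixed)
mesh 1 [14T→77T]: |ω|/ω_in = 1×14/77 = 2/11, sense flips to −
mesh 2 [84T→59T]: |ω|/ω_in = (2/11)×84/59 = 168/649, sense flips to +
mesh 3 [35T→35T]: |ω|/ω_in = (168/649)×35/35 = 168/649, sense flips to −
signed output speed (× input speed) = -168/649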